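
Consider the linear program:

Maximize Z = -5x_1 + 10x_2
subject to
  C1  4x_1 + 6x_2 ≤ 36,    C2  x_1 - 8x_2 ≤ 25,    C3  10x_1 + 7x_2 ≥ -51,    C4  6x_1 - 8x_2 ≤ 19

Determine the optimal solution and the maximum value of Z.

x_1 = -279/16, x_2 = 141/8, maximum Z = 4215/16

Feasible corners and Z = -5x_1 + 10x_2:
  (-279/16, 141/8) → Z = 4215/16
  (201/34, 35/17) → Z = -305/34
  (-233/87, -301/87) → Z = -615/29
  (-6/5, -131/40) → Z = -107/4

The optimum lies where 4x_1 + 6x_2 = 36 and 10x_1 + 7x_2 = -51.
Solving simultaneously gives x_1 = -279/16, x_2 = 141/8.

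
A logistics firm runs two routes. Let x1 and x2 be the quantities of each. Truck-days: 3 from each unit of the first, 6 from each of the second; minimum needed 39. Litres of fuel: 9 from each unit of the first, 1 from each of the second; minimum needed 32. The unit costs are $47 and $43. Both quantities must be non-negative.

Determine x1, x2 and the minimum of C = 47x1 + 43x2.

x1 = 3, x2 = 5, minimum C = 356

Corner points and C = 47x1 + 43x2:
  (0, 32) → C = 1376
  (13, 0) → C = 611
  (3, 5) → C = 356
The feasible region is unbounded (it extends along (0, 1), (1, 0)), but C strictly increases along every unbounded feasible direction, so there is no improving ray and the minimum is attained at a vertex.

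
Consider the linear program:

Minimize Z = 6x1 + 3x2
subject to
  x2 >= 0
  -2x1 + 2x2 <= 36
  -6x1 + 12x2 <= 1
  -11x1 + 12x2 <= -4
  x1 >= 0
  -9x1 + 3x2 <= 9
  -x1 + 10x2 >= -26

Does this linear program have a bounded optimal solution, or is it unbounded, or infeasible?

Vertices and Z = 6x1 + 3x2:
  (4/11, 0) → Z = 24/11
  (26, 0) → Z = 156
  (1, 7/12) → Z = 31/4
The feasible region has finitely many vertices and no improving ray; the minimum is 24/11 at (4/11, 0).

bounded optimum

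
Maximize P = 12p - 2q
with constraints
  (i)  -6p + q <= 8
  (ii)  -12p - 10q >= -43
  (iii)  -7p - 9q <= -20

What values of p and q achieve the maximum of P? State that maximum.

p = 187/38, q = -61/38, maximum P = 1183/19

Feasible corners and P = 12p - 2q:
  (-37/72, 59/12) → P = -16
  (-52/61, 176/61) → P = -16
  (187/38, -61/38) → P = 1183/19

The binding constraints are -12p - 10q = -43 and -7p - 9q = -20.
Solving simultaneously gives p = 187/38, q = -61/38.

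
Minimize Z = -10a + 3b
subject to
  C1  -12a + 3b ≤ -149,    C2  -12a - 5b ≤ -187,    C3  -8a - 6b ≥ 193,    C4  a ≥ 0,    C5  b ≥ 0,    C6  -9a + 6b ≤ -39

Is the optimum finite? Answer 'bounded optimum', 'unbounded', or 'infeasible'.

The boundaries -12a + 3b = -149 and -12a - 5b = -187 meet at (653/48, 19/4), but that point violates -8a - 6b ≥ 193. Every candidate vertex is excluded by some other constraint, so the feasible region is empty.

infeasible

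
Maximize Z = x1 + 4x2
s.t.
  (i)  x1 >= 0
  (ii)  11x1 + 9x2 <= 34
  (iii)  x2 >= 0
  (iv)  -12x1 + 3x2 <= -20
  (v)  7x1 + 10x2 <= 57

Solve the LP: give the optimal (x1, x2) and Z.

x1 = 2, x2 = 4/3, maximum Z = 22/3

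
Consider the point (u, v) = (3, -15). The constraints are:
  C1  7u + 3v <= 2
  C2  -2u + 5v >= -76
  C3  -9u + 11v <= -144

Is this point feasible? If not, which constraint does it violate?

not feasible — violates C2

Constraint C2: -2u + 5v = -81, which is not ≥ -76. All other constraints are satisfied.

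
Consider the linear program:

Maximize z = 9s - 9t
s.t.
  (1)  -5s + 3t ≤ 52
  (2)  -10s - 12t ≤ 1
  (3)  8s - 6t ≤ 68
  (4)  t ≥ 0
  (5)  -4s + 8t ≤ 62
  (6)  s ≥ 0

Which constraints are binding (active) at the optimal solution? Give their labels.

Feasible corners and z = 9s - 9t:
  (17/2, 0) → z = 153/2
  (229/10, 96/5) → z = 333/10
  (0, 0) → z = 0
  (0, 31/4) → z = -279/4

The maximum is at (17/2, 0). Substituting into each constraint, equality holds for (3) and (4); the remaining constraints have slack.

(3) and (4)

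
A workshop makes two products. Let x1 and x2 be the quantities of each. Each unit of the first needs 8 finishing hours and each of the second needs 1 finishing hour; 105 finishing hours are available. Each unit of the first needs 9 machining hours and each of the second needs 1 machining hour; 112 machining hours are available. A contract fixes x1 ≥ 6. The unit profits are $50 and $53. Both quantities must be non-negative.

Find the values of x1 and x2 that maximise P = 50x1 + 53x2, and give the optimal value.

x1 = 6, x2 = 57, maximum P = 3321

Vertices and P = 50x1 + 53x2:
  (112/9, 0) → P = 5600/9
  (6, 0) → P = 300
  (7, 49) → P = 2947
  (6, 57) → P = 3321

At the optimal vertex, 8x1 + x2 = 105 and x1 = 6.
Solving simultaneously gives x1 = 6, x2 = 57.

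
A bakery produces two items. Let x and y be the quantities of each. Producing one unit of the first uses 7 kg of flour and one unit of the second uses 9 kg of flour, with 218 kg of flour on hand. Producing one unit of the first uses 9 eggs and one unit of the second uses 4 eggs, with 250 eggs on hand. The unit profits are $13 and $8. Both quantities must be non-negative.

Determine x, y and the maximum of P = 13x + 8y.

x = 26, y = 4, maximum P = 370

Corner points and P = 13x + 8y:
  (0, 0) → P = 0
  (0, 218/9) → P = 1744/9
  (250/9, 0) → P = 3250/9
  (26, 4) → P = 370

At the optimal vertex, 7x + 9y = 218 and 9x + 4y = 250.
Solving simultaneously gives x = 26, y = 4.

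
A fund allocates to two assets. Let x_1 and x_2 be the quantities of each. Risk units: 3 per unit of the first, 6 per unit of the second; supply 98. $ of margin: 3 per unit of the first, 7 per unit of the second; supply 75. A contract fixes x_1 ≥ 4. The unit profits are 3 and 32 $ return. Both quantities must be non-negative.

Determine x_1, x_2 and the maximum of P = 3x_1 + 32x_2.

Corner points and P = 3x_1 + 32x_2:
  (25, 0) → P = 75
  (4, 0) → P = 12
  (4, 9) → P = 300

x_1 = 4, x_2 = 9, maximum P = 300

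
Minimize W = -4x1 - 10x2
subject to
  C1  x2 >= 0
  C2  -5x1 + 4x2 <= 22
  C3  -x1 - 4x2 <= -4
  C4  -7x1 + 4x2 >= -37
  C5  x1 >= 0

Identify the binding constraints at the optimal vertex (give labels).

C2 and C4

Extreme points and W = -4x1 - 10x2:
  (4, 0) → W = -16
  (37/7, 0) → W = -148/7
  (59/2, 339/8) → W = -2167/4
  (0, 11/2) → W = -55
  (0, 1) → W = -10

The minimum is at (59/2, 339/8). Substituting into each constraint, equality holds for C2 and C4; the remaining constraints have slack.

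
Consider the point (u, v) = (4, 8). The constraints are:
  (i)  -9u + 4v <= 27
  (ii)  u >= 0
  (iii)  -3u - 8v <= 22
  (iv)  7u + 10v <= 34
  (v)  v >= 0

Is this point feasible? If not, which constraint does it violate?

not feasible — violates (iv)

Constraint (iv): 7u + 10v = 108, which is not ≤ 34. All other constraints are satisfied.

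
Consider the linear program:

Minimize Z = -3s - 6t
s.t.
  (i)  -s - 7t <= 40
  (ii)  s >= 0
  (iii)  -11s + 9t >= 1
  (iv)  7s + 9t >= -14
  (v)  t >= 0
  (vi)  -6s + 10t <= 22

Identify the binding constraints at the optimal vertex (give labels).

(iii) and (vi)

Feasible corners and Z = -3s - 6t:
  (0, 1/9) → Z = -2/3
  (0, 11/5) → Z = -66/5
  (47/14, 59/14) → Z = -495/14

The minimum is at (47/14, 59/14). Substituting into each constraint, equality holds for (iii) and (vi); the remaining constraints have slack.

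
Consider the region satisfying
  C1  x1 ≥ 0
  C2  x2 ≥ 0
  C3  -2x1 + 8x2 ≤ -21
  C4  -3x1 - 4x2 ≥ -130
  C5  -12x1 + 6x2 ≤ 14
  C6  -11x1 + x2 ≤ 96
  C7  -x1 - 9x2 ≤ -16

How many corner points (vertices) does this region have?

4

Pairwise boundary intersections that survive every other constraint:
  (130/3, 0)
  (16, 0)
  (281/8, 197/32)
  (317/26, 11/26)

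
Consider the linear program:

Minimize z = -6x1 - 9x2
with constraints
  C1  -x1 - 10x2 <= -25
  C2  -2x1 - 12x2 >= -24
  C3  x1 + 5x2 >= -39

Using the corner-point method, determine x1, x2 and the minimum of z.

Extreme points and z = -6x1 - 9x2:
  (-15/2, 13/4) → z = 63/4
  (-103, 64/5) → z = 2514/5
  (-294, 51) → z = 1305

x1 = -15/2, x2 = 13/4, minimum z = 63/4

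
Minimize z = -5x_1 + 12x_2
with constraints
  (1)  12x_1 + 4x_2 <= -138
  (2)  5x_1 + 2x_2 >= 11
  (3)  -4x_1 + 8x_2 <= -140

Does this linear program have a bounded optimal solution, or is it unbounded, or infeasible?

infeasible

The boundaries 12x_1 + 4x_2 = -138 and 5x_1 + 2x_2 = 11 meet at (-80, 411/2), but that point violates -4x_1 + 8x_2 ≤ -140. Every candidate vertex is excluded by some other constraint, so the feasible region is empty.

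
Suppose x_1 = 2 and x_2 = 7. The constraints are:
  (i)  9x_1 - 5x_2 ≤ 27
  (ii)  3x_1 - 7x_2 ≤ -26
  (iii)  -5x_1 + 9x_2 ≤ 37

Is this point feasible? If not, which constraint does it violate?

Constraint (iii): -5x_1 + 9x_2 = 53, which is not ≤ 37. All other constraints are satisfied.

not feasible — violates (iii)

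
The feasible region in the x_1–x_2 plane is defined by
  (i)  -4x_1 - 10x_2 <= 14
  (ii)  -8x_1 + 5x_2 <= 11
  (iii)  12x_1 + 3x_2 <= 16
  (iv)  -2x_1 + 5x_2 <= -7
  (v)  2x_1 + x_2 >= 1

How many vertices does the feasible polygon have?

Of the 10 pairwise boundary intersections, those satisfying every inequality are:
  (101/54, -58/27)
  (3/2, -2)
  (101/66, -26/33)
  (1, -1)

4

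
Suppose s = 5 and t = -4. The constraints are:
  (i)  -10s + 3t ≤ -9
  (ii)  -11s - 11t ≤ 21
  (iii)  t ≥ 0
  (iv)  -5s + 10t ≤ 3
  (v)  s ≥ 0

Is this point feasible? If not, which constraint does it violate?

not feasible — violates (iii)

Constraint (iii): t = -4, which is not ≥ 0. All other constraints are satisfied.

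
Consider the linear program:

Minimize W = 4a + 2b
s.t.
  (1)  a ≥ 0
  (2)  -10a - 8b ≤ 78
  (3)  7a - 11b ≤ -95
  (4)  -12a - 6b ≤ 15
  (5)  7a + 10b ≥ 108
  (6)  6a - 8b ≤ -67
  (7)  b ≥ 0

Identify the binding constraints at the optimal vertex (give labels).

(1) and (5)

Extreme points and W = 4a + 2b:
  (0, 54/5) → W = 108/5
  (34/21, 29/3) → W = 542/21
  (23/10, 101/10) → W = 147/5
The feasible region is unbounded (it extends along (0, 1), (4, 3)), but W strictly increases along every unbounded feasible direction, so there is no improving ray and the minimum is attained at a vertex.

The minimum is at (0, 54/5). Substituting into each constraint, equality holds for (1) and (5); the remaining constraints have slack.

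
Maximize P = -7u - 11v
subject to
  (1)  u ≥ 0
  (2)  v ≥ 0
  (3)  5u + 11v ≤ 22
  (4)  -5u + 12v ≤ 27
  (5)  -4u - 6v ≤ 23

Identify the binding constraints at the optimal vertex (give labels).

Feasible corners and P = -7u - 11v:
  (0, 0) → P = 0
  (0, 2) → P = -22
  (22/5, 0) → P = -154/5

The maximum is at (0, 0). Substituting into each constraint, equality holds for (1) and (2); the remaining constraints have slack.

(1) and (2)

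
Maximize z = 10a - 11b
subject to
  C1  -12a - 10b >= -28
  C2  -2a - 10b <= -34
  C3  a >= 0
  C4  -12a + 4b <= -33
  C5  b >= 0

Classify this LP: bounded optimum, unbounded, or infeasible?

infeasible

The boundaries -2a - 10b = -34 and -12a + 4b = -33 meet at (233/64, 171/64), but that point violates -12a - 10b ≥ -28. Every candidate vertex is excluded by some other constraint, so the feasible region is empty.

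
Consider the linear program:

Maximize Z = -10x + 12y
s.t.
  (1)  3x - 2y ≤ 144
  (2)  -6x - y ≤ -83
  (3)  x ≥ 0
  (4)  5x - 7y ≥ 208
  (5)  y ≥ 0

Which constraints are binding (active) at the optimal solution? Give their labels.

(4) and (5)

Vertices and Z = -10x + 12y:
  (592/11, 96/11) → Z = -4768/11
  (48, 0) → Z = -480
  (208/5, 0) → Z = -416

The maximum is at (208/5, 0). Substituting into each constraint, equality holds for (4) and (5); the remaining constraints have slack.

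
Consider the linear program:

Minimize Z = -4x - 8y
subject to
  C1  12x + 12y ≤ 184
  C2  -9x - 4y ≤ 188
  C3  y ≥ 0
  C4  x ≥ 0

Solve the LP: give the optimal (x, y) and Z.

Vertices and Z = -4x - 8y:
  (46/3, 0) → Z = -184/3
  (0, 46/3) → Z = -368/3
  (0, 0) → Z = 0

The optimum lies where 12x + 12y = 184 and x = 0.
Solving simultaneously gives x = 0, y = 46/3.

x = 0, y = 46/3, minimum Z = -368/3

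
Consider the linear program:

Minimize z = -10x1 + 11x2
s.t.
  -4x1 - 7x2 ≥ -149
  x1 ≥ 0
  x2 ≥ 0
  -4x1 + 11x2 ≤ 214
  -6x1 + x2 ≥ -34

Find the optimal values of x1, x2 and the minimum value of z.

x1 = 17/3, x2 = 0, minimum z = -170/3

The optimum lies where x2 = 0 and -6x1 + x2 = -34.
Solving simultaneously gives x1 = 17/3, x2 = 0.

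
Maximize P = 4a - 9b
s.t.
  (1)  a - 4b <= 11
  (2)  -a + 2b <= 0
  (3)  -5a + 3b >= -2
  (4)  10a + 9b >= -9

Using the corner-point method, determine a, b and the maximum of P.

a = -3/25, b = -13/15, maximum P = 183/25

Feasible corners and P = 4a - 9b:
  (4/7, 2/7) → P = -2/7
  (-18/29, -9/29) → P = 9/29
  (-3/25, -13/15) → P = 183/25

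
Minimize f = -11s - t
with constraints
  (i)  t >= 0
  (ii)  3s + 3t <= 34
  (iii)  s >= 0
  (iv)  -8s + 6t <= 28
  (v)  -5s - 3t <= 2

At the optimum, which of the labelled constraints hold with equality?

(i) and (ii)

Vertices and f = -11s - t:
  (34/3, 0) → f = -374/3
  (0, 0) → f = 0
  (20/7, 178/21) → f = -838/21
  (0, 14/3) → f = -14/3

The minimum is at (34/3, 0). Substituting into each constraint, equality holds for (i) and (ii); the remaining constraints have slack.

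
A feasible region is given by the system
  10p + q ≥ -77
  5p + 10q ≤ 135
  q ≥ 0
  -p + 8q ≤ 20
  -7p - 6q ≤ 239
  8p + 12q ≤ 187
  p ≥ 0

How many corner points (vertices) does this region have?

Intersecting each pair of boundary lines and keeping only the points that satisfy every inequality leaves:
  (187/8, 0)
  (0, 0)
  (314/19, 347/76)
  (0, 5/2)

4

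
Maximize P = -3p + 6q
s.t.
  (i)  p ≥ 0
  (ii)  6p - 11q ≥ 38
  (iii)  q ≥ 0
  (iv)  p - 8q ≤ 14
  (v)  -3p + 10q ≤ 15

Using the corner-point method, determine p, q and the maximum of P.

Corner points and P = -3p + 6q:
  (19/3, 0) → P = -19
  (545/27, 68/9) → P = -137/9
  (14, 0) → P = -42
The feasible region is unbounded (it extends along (8, 1), (10, 3)), but P strictly decreases along every unbounded feasible direction, so there is no improving ray and the maximum is attained at a vertex.

p = 545/27, q = 68/9, maximum P = -137/9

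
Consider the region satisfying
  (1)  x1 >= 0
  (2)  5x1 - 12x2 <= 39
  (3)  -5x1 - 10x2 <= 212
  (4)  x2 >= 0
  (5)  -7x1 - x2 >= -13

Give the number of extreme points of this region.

3

Pairwise boundary intersections that survive every other constraint:
  (0, 0)
  (0, 13)
  (13/7, 0)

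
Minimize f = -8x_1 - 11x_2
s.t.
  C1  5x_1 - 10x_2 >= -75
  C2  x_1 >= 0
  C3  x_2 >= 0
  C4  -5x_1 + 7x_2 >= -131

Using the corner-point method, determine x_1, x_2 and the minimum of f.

Extreme points and f = -8x_1 - 11x_2:
  (0, 15/2) → f = -165/2
  (367/3, 206/3) → f = -1734
  (0, 0) → f = 0
  (131/5, 0) → f = -1048/5

The optimum lies where 5x_1 - 10x_2 = -75 and -5x_1 + 7x_2 = -131.
Solving simultaneously gives x_1 = 367/3, x_2 = 206/3.

x_1 = 367/3, x_2 = 206/3, minimum f = -1734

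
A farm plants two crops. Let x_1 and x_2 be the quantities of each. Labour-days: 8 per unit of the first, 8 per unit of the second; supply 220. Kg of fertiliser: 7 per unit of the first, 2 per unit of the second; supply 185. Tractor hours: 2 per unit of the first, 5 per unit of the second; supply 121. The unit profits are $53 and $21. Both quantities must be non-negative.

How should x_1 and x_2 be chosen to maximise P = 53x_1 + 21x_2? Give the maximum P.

Extreme points and P = 53x_1 + 21x_2:
  (0, 0) → P = 0
  (0, 121/5) → P = 2541/5
  (185/7, 0) → P = 9805/7
  (26, 3/2) → P = 2819/2
  (11/2, 22) → P = 1507/2

The binding constraints are 8x_1 + 8x_2 = 220 and 7x_1 + 2x_2 = 185.
Solving simultaneously gives x_1 = 26, x_2 = 3/2.

x_1 = 26, x_2 = 3/2, maximum P = 2819/2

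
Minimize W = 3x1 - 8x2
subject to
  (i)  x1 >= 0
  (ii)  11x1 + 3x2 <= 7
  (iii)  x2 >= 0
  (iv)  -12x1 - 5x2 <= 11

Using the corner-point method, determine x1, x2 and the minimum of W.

x1 = 0, x2 = 7/3, minimum W = -56/3

Vertices and W = 3x1 - 8x2:
  (0, 7/3) → W = -56/3
  (0, 0) → W = 0
  (7/11, 0) → W = 21/11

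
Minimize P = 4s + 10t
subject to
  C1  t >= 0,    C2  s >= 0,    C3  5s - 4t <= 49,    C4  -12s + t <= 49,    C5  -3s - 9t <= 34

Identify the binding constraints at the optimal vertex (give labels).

C1 and C2

Vertices and P = 4s + 10t:
  (0, 0) → P = 0
  (49/5, 0) → P = 196/5
  (0, 49) → P = 490
The feasible region is unbounded (it extends along (1, 12), (4, 5)), but P strictly increases along every unbounded feasible direction, so there is no improving ray and the minimum is attained at a vertex.

The minimum is at (0, 0). Substituting into each constraint, equality holds for C1 and C2; the remaining constraints have slack.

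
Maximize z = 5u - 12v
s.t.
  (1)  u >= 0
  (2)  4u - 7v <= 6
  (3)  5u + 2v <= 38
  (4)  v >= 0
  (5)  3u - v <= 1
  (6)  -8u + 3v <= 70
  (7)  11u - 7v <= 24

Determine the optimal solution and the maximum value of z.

u = 1/3, v = 0, maximum z = 5/3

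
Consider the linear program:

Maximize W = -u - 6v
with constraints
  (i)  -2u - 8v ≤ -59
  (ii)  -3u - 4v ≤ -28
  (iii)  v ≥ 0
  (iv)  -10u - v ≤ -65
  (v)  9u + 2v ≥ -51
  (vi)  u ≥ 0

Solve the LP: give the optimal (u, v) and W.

The feasible region is unbounded (it extends along (0, 1), (1, 0)), but W strictly decreases along every unbounded feasible direction, so there is no improving ray and the maximum is attained at a vertex.

At the optimal vertex, -2u - 8v = -59 and v = 0.
Solving simultaneously gives u = 59/2, v = 0.

u = 59/2, v = 0, maximum W = -59/2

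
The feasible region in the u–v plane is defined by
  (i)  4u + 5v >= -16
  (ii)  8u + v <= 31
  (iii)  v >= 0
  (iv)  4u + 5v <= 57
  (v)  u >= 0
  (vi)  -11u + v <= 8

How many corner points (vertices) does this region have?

5

Intersecting each pair of boundary lines and keeping only the points that satisfy every inequality leaves:
  (31/8, 0)
  (49/18, 83/9)
  (0, 0)
  (17/59, 659/59)
  (0, 8)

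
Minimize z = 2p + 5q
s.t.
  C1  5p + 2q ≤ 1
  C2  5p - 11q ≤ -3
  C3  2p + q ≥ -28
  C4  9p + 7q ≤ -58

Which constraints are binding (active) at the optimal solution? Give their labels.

C2 and C3

Feasible corners and z = 2p + 5q:
  (-311/27, -134/27) → z = -1292/27
  (-659/134, -263/134) → z = -2633/134
  (-138/5, 136/5) → z = 404/5

The minimum is at (-311/27, -134/27). Substituting into each constraint, equality holds for C2 and C3; the remaining constraints have slack.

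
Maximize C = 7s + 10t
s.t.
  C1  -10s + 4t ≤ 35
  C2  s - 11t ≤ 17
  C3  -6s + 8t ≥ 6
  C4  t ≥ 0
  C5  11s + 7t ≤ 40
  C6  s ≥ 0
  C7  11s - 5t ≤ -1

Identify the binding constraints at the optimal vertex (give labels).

Extreme points and C = 7s + 10t:
  (0, 3/4) → C = 15/2
  (11/29, 30/29) → C = 13
  (0, 40/7) → C = 400/7
  (193/132, 41/12) → C = 5861/132

The maximum is at (0, 40/7). Substituting into each constraint, equality holds for C5 and C6; the remaining constraints have slack.

C5 and C6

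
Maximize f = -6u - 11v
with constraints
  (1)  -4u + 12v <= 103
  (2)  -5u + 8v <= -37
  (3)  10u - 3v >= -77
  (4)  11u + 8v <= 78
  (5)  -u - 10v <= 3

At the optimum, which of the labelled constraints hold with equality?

(2) and (5)

Corner points and f = -6u - 11v:
  (115/16, -17/128) → f = -5333/128
  (173/29, -26/29) → f = -752/29
  (134/17, -37/34) → f = -1201/34

The maximum is at (173/29, -26/29). Substituting into each constraint, equality holds for (2) and (5); the remaining constraints have slack.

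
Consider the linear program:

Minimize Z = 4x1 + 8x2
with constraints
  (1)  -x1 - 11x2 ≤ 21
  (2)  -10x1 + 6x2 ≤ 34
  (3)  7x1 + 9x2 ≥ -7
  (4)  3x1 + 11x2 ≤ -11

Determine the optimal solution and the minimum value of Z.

x1 = 28/17, x2 = -35/17, minimum Z = -168/17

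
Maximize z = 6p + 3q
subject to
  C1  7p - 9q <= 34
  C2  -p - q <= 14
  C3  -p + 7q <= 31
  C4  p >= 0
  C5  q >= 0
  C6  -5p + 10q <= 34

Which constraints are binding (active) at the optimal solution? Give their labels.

C1 and C3

Corner points and z = 6p + 3q:
  (517/40, 251/40) → z = 771/8
  (34/7, 0) → z = 204/7
  (72/25, 121/25) → z = 159/5
  (0, 0) → z = 0
  (0, 17/5) → z = 51/5

The maximum is at (517/40, 251/40). Substituting into each constraint, equality holds for C1 and C3; the remaining constraints have slack.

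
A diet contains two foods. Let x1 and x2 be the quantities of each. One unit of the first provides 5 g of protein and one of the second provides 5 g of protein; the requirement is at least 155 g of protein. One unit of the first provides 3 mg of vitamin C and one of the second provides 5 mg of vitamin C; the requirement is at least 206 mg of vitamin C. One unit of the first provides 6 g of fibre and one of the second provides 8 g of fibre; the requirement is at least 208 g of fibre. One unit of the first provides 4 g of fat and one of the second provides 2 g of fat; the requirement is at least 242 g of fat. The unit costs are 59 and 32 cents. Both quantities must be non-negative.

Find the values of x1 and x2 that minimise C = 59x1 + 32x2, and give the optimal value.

Extreme points and C = 59x1 + 32x2:
  (0, 121) → C = 3872
  (206/3, 0) → C = 12154/3
  (57, 7) → C = 3587
The feasible region is unbounded (it extends along (0, 1), (1, 0)), but C strictly increases along every unbounded feasible direction, so there is no improving ray and the minimum is attained at a vertex.

The optimum lies where 3x1 + 5x2 = 206 and 4x1 + 2x2 = 242.
Solving simultaneously gives x1 = 57, x2 = 7.

x1 = 57, x2 = 7, minimum C = 3587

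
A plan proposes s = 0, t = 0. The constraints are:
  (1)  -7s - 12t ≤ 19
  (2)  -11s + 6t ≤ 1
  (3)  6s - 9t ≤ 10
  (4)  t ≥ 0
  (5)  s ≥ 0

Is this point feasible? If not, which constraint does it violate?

feasible

(1): 0 ≤ 19 ✓
(2): 0 ≤ 1 ✓
(3): 0 ≤ 10 ✓
(4): 0 ≥ 0 ✓
(5): 0 ≥ 0 ✓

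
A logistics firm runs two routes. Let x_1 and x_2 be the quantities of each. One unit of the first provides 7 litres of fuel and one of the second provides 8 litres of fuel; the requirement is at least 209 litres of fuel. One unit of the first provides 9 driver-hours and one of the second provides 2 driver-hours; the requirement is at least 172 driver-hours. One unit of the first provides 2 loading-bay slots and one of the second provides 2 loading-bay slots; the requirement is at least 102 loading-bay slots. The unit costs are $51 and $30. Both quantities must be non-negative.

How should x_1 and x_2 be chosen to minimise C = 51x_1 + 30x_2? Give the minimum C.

Extreme points and C = 51x_1 + 30x_2:
  (0, 86) → C = 2580
  (51, 0) → C = 2601
  (10, 41) → C = 1740
The feasible region is unbounded (it extends along (0, 1), (1, 0)), but C strictly increases along every unbounded feasible direction, so there is no improving ray and the minimum is attained at a vertex.

x_1 = 10, x_2 = 41, minimum C = 1740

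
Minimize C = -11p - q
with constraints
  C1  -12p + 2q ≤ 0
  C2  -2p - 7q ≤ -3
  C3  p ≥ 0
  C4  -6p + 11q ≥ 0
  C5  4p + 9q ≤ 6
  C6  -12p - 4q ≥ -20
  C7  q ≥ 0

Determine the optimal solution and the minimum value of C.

Vertices and C = -11p - q:
  (3/44, 9/22) → C = -51/44
  (3/29, 18/29) → C = -51/29
  (33/64, 9/32) → C = -381/64
  (33/49, 18/49) → C = -381/49

p = 33/49, q = 18/49, minimum C = -381/49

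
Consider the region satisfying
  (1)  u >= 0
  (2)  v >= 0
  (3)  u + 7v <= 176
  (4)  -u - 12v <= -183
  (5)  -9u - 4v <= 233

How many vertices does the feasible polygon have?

The feasible vertices (each the meet of two boundaries and inside every other half-plane) are:
  (0, 176/7)
  (0, 61/4)
  (831/5, 7/5)

3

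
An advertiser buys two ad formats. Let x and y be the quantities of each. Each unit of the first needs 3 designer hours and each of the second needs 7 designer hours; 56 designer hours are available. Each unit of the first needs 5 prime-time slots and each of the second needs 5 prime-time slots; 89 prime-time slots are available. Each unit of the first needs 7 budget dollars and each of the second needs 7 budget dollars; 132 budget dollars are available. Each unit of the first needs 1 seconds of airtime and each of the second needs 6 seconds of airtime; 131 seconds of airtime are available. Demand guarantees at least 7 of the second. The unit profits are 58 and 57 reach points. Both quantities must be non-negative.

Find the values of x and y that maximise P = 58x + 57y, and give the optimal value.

Corner points and P = 58x + 57y:
  (0, 8) → P = 456
  (0, 7) → P = 399
  (7/3, 7) → P = 1603/3

The optimum lies where 3x + 7y = 56 and y = 7.
Solving simultaneously gives x = 7/3, y = 7.

x = 7/3, y = 7, maximum P = 1603/3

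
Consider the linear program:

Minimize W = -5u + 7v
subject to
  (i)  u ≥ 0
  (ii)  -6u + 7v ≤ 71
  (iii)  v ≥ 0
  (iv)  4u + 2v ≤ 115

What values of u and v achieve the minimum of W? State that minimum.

Feasible corners and W = -5u + 7v:
  (0, 71/7) → W = 71
  (0, 0) → W = 0
  (663/40, 487/20) → W = 3503/40
  (115/4, 0) → W = -575/4

The binding constraints are v = 0 and 4u + 2v = 115.
Solving simultaneously gives u = 115/4, v = 0.

u = 115/4, v = 0, minimum W = -575/4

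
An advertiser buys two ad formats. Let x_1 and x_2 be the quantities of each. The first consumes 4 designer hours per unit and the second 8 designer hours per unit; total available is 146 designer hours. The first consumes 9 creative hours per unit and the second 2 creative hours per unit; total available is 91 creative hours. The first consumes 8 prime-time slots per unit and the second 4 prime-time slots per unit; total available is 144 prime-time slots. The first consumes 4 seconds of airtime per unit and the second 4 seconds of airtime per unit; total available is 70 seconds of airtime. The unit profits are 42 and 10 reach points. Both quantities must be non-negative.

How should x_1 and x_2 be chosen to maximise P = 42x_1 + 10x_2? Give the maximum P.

Extreme points and P = 42x_1 + 10x_2:
  (0, 0) → P = 0
  (0, 35/2) → P = 175
  (91/9, 0) → P = 1274/3
  (8, 19/2) → P = 431

The optimum lies where 9x_1 + 2x_2 = 91 and 4x_1 + 4x_2 = 70.
Solving simultaneously gives x_1 = 8, x_2 = 19/2.

x_1 = 8, x_2 = 19/2, maximum P = 431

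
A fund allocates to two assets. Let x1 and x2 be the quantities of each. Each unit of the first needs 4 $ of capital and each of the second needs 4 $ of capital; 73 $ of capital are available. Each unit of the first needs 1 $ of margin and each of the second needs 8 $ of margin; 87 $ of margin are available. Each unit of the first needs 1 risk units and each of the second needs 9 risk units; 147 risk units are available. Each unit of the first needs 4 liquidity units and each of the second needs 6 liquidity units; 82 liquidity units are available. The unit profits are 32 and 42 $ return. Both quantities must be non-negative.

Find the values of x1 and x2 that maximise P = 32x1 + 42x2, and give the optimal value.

x1 = 55/4, x2 = 9/2, maximum P = 629

Vertices and P = 32x1 + 42x2:
  (0, 0) → P = 0
  (0, 87/8) → P = 1827/4
  (73/4, 0) → P = 584
  (55/4, 9/2) → P = 629
  (67/13, 133/13) → P = 7730/13

The binding constraints are 4x1 + 4x2 = 73 and 4x1 + 6x2 = 82.
Solving simultaneously gives x1 = 55/4, x2 = 9/2.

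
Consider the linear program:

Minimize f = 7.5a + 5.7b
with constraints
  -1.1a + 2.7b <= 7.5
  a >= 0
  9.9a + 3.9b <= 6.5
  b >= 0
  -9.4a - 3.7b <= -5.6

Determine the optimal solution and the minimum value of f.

a = 28/47, b = 0, minimum f = 210/47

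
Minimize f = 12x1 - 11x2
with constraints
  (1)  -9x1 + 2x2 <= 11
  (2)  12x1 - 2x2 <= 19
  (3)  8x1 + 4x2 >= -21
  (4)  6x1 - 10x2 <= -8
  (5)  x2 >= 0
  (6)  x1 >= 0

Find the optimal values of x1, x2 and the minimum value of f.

x1 = 10, x2 = 101/2, minimum f = -871/2

Feasible corners and f = 12x1 - 11x2:
  (10, 101/2) → f = -871/2
  (0, 11/2) → f = -121/2
  (103/54, 35/18) → f = 3/2
  (0, 4/5) → f = -44/5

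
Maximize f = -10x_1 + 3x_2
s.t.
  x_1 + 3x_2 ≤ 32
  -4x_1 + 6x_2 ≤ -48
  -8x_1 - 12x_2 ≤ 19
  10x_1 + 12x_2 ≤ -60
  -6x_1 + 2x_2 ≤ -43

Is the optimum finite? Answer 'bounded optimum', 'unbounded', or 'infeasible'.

infeasible

The boundaries x_1 + 3x_2 = 32 and -4x_1 + 6x_2 = -48 meet at (56/3, 40/9), but that point violates 10x_1 + 12x_2 ≤ -60. Every candidate vertex is excluded by some other constraint, so the feasible region is empty.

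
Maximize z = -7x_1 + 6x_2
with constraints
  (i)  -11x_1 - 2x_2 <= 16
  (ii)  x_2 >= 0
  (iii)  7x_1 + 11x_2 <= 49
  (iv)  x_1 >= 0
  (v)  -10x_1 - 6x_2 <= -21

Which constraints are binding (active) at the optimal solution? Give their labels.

Vertices and z = -7x_1 + 6x_2:
  (7, 0) → z = -49
  (21/10, 0) → z = -147/10
  (0, 49/11) → z = 294/11
  (0, 7/2) → z = 21

The maximum is at (0, 49/11). Substituting into each constraint, equality holds for (iii) and (iv); the remaining constraints have slack.

(iii) and (iv)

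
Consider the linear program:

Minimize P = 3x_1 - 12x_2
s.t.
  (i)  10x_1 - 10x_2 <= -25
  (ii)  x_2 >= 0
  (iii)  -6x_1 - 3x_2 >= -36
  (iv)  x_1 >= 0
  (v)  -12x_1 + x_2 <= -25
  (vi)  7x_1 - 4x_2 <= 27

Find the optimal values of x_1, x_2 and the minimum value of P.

x_1 = 37/14, x_2 = 47/7, minimum P = -1017/14

Extreme points and P = 3x_1 - 12x_2:
  (19/6, 17/3) → P = -117/2
  (5/2, 5) → P = -105/2
  (37/14, 47/7) → P = -1017/14

At the optimal vertex, -6x_1 - 3x_2 = -36 and -12x_1 + x_2 = -25.
Solving simultaneously gives x_1 = 37/14, x_2 = 47/7.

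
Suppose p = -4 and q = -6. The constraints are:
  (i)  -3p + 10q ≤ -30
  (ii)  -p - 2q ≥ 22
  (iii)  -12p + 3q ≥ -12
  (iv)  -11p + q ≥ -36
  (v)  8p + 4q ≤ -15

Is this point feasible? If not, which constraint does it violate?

not feasible — violates (ii)

Constraint (ii): -p - 2q = 16, which is not ≥ 22. All other constraints are satisfied.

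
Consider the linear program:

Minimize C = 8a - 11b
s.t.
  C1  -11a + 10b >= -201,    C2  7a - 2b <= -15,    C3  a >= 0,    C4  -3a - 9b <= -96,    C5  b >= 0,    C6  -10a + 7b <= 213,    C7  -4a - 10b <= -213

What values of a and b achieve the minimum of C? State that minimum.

a = 321/29, b = 1341/29, minimum C = -12183/29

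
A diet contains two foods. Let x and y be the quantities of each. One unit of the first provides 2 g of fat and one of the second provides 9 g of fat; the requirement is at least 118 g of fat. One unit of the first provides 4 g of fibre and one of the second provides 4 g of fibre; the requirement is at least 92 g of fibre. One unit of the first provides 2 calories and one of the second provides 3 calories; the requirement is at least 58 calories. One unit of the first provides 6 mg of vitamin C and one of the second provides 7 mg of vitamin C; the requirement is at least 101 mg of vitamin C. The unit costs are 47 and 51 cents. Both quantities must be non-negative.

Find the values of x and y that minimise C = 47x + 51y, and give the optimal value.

The feasible region is unbounded (it extends along (0, 1), (1, 0)), but C strictly increases along every unbounded feasible direction, so there is no improving ray and the minimum is attained at a vertex.

x = 11, y = 12, minimum C = 1129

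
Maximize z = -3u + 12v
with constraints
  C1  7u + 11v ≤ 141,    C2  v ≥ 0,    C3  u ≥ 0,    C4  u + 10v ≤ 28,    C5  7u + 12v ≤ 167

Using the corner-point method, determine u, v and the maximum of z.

u = 0, v = 14/5, maximum z = 168/5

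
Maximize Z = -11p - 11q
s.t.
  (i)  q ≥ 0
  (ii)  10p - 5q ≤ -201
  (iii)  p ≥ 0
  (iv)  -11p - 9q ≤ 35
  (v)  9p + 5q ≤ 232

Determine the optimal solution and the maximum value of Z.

Corner points and Z = -11p - 11q:
  (0, 201/5) → Z = -2211/5
  (31/19, 4129/95) → Z = -47124/95
  (0, 232/5) → Z = -2552/5

The optimum lies where 10p - 5q = -201 and p = 0.
Solving simultaneously gives p = 0, q = 201/5.

p = 0, q = 201/5, maximum Z = -2211/5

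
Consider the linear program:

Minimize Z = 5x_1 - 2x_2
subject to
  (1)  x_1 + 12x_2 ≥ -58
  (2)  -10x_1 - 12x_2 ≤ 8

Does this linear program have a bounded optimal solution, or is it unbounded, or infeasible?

From the feasible point (50/9, -143/27), moving in the direction (-12, 10) keeps every constraint satisfied while Z decreases without bound.

unbounded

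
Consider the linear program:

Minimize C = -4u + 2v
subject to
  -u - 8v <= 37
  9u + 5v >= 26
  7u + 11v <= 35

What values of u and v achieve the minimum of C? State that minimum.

u = 229/15, v = -98/15, minimum C = -1112/15

Corner points and C = -4u + 2v:
  (393/67, -359/67) → C = -2290/67
  (229/15, -98/15) → C = -1112/15
  (111/64, 133/64) → C = -89/32

At the optimal vertex, -u - 8v = 37 and 7u + 11v = 35.
Solving simultaneously gives u = 229/15, v = -98/15.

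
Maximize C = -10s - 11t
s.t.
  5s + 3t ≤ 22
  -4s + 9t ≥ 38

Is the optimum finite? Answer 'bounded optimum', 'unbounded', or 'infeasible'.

unbounded

From the feasible point (28/19, 278/57), moving in the direction (-9, -4) keeps every constraint satisfied while C increases without bound.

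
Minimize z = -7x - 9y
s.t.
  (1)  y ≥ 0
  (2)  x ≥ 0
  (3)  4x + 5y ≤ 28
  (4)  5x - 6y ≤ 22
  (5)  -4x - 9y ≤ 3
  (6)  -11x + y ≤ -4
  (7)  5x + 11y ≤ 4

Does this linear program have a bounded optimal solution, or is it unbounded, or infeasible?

Extreme points and z = -7x - 9y:
  (4/11, 0) → z = -28/11
  (4/5, 0) → z = -28/5
  (8/21, 4/21) → z = -92/21
The feasible region has finitely many vertices and no improving ray; the minimum is -28/5 at (4/5, 0).

bounded optimum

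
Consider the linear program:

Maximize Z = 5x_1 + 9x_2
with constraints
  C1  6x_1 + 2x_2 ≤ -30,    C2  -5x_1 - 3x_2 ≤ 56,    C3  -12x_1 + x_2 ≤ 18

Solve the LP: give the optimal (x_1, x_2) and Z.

The binding constraints are 6x_1 + 2x_2 = -30 and -12x_1 + x_2 = 18.
Solving simultaneously gives x_1 = -11/5, x_2 = -42/5.

x_1 = -11/5, x_2 = -42/5, maximum Z = -433/5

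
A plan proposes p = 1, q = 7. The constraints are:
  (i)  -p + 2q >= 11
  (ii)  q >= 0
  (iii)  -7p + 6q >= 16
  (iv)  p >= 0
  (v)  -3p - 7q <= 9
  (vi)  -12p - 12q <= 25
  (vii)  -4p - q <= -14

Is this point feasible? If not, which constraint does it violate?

not feasible — violates (vii)

Constraint (vii): -4p - q = -11, which is not ≤ -14. All other constraints are satisfied.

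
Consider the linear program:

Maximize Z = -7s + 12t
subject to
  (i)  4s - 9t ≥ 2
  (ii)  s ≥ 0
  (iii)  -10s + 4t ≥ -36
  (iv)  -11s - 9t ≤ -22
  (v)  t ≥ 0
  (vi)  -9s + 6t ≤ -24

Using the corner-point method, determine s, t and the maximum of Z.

Corner points and Z = -7s + 12t:
  (158/37, 62/37) → Z = -362/37
  (68/19, 26/19) → Z = -164/19
  (18/5, 0) → Z = -126/5
  (8/3, 0) → Z = -56/3

s = 68/19, t = 26/19, maximum Z = -164/19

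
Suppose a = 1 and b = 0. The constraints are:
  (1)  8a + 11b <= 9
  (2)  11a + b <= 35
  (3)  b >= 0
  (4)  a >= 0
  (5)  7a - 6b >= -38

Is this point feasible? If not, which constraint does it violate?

feasible

(1): 8 ≤ 9 ✓
(2): 11 ≤ 35 ✓
(3): 0 ≥ 0 ✓
(4): 1 ≥ 0 ✓
(5): 7 ≥ -38 ✓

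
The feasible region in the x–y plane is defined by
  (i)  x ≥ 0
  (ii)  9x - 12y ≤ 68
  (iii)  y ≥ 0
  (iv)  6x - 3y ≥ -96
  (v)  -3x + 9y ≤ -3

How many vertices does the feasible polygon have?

Intersecting each pair of boundary lines and keeping only the points that satisfy every inequality leaves:
  (68/9, 0)
  (64/5, 59/15)
  (1, 0)

3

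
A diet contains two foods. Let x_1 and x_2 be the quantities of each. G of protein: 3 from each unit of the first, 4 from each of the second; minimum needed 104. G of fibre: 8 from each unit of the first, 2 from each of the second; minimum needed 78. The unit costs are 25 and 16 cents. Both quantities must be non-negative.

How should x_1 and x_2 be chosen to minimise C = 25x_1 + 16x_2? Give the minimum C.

Corner points and C = 25x_1 + 16x_2:
  (0, 39) → C = 624
  (104/3, 0) → C = 2600/3
  (4, 23) → C = 468
The feasible region is unbounded (it extends along (0, 1), (1, 0)), but C strictly increases along every unbounded feasible direction, so there is no improving ray and the minimum is attained at a vertex.

x_1 = 4, x_2 = 23, minimum C = 468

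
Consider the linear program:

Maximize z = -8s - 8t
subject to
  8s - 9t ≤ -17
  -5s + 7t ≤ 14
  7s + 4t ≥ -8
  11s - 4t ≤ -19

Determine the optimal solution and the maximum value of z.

The binding constraints are 7s + 4t = -8 and 11s - 4t = -19.
Solving simultaneously gives s = -3/2, t = 5/8.

s = -3/2, t = 5/8, maximum z = 7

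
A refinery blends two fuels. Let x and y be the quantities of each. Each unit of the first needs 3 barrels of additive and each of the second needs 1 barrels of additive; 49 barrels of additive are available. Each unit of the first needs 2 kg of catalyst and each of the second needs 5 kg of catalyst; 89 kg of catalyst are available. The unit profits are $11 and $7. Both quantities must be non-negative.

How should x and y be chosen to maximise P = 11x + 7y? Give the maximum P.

Corner points and P = 11x + 7y:
  (0, 0) → P = 0
  (0, 89/5) → P = 623/5
  (49/3, 0) → P = 539/3
  (12, 13) → P = 223

x = 12, y = 13, maximum P = 223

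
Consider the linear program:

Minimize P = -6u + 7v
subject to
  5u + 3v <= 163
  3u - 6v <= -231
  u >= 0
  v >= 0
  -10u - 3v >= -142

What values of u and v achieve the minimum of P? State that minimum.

u = 53/23, v = 912/23, minimum P = 6066/23

Vertices and P = -6u + 7v:
  (0, 77/2) → P = 539/2
  (53/23, 912/23) → P = 6066/23
  (0, 142/3) → P = 994/3

The optimum lies where 3u - 6v = -231 and -10u - 3v = -142.
Solving simultaneously gives u = 53/23, v = 912/23.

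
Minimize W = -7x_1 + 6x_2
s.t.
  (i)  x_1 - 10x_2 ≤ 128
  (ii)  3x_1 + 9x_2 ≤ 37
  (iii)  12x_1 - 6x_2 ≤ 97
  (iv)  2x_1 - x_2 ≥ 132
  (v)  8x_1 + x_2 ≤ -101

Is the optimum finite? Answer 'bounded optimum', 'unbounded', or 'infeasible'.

Constraints 12x_1 - 6x_2 ≤ 97 and 2x_1 - x_2 ≥ 132 have parallel boundaries but demand opposite sides — no point can satisfy both, so the region is empty.

infeasible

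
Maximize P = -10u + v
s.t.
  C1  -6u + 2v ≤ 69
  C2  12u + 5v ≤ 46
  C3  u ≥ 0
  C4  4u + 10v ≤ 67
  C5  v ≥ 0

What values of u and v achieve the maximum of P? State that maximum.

Extreme points and P = -10u + v:
  (5/4, 31/5) → P = -63/10
  (23/6, 0) → P = -115/3
  (0, 67/10) → P = 67/10
  (0, 0) → P = 0

The optimum lies where u = 0 and 4u + 10v = 67.
Solving simultaneously gives u = 0, v = 67/10.

u = 0, v = 67/10, maximum P = 67/10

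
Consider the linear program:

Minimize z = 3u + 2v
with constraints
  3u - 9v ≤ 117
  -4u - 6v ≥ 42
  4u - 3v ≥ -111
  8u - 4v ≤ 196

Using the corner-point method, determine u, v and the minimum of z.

u = -50, v = -89/3, minimum z = -628/3

Extreme points and z = 3u + 2v:
  (6, -11) → z = -4
  (-50, -89/3) → z = -628/3
  (-22, 23/3) → z = -152/3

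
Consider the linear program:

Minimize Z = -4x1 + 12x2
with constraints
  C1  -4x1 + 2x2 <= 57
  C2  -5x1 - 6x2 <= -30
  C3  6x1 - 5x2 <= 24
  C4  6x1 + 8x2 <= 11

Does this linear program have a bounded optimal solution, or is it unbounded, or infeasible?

The boundaries -4x1 + 2x2 = 57 and -5x1 - 6x2 = -30 meet at (-141/17, 405/34), but that point violates 6x1 + 8x2 ≤ 11. Every candidate vertex is excluded by some other constraint, so the feasible region is empty.

infeasible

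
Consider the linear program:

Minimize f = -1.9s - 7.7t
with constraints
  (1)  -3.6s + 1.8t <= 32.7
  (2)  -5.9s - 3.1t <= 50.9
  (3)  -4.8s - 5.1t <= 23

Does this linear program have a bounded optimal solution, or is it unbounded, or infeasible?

From the feasible point (-7.71, 206/75), moving in the direction (1.8, 3.6) keeps every constraint satisfied while f decreases without bound.

unbounded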